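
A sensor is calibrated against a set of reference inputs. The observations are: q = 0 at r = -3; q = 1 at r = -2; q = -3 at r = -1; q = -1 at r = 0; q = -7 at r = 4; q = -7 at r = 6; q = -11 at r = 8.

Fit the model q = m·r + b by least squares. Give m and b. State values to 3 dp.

Normal-equation sums: Σr·r = 130, Σr = 12, Σ1 = 7.
For Aᵀq: Σr·q = -157, Σq = -28.
So AᵀA·[m, b]ᵀ = Aᵀq: [[130, 12]; [12, 7]]·[m, b]ᵀ = [-157, -28]ᵀ.
Determinant 130·7 − 12² = 766.
m = ((-157)·7 − 12·(-28))/766 = -763/766; b = (130·(-28) − 12·(-157))/766 = -878/383.

m = -0.996, b = -2.292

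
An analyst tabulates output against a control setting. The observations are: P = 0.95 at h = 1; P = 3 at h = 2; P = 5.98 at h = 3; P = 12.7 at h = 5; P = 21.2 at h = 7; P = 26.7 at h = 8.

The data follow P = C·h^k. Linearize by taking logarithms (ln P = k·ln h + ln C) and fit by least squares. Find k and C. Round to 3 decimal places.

k = 1.592, C = 0.982

Taking logs, ln P = k·ln h + ln C, so regress ln P on ln h.
AᵀA = [[12.3883, 7.4265]; [7.4265, 6]], rhs = [19.5899, 11.7160]ᵀ  (here Σln h = 7.4265, Σ(ln h)² = 12.3883, Σln P = 11.7160, Σln h·ln P = 19.5899).
Solving (det = 19.1764): k = 1.59206, ln C = -0.01792, so C = exp(-0.01792) = 0.98224.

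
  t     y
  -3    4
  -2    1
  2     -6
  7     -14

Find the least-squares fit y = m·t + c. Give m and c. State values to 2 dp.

m = -1.76, c = -1.99

Normal-equation sums: Σt·t = 66, Σt = 4, Σ1 = 4.
Right-hand side: Σt·y = -124, Σy = -15.
So AᵀA·[m, c]ᵀ = Aᵀy: [[66, 4]; [4, 4]]·[m, c]ᵀ = [-124, -15]ᵀ.
Determinant 66·4 − 4² = 248.
m = ((-124)·4 − 4·(-15))/248 = -109/62; c = (66·(-15) − 4·(-124))/248 = -247/124.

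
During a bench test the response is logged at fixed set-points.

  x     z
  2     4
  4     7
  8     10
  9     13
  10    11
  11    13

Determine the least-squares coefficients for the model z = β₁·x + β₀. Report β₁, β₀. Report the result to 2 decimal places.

From the data, Σx·x = 386, Σx = 44, Σ1 = 6.
For Aᵀz: Σx·z = 486, Σz = 58.
AᵀA·[β₁, β₀]ᵀ = Aᵀz becomes [[386, 44]; [44, 6]]·[β₁, β₀]ᵀ = [486, 58]ᵀ.
Eliminating β₀: 6·(row 1) − 44·(row 2) gives 380·β₁ = 6·486 − 44·58 = 364, so β₁ = 91/95.
Then β₀ = (58 − 44·(91/95))/6 = 251/95.

β₁ = 0.96, β₀ = 2.64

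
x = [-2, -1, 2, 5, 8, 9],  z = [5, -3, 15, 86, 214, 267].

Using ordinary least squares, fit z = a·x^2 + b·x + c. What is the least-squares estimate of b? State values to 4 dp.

b = 2.5475

The normal equations are: 11315·a + 1365·b + 179·c = 37550;  1365·a + 179·b + 21·c = 4568;  179·a + 21·b + 6·c = 584.
(Σx^2·x^2 = 11315, Σx^2·x = 1365, Σx^2 = 179, Σx·x = 179, Σx = 21, Σ1 = 6, Σx^2·z = 37550, Σx·z = 4568, Σz = 584.)
Inverting the 3×3 Gram matrix, [a, b, c]ᵀ = [3689/1208, 649331/254888, -85650/31861]ᵀ.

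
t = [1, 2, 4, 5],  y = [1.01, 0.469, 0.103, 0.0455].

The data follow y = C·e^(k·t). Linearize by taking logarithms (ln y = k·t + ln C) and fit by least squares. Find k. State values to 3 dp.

Taking logs, ln y = k·t + ln C, so regress ln y on t.
Σt = 12.0000, Σ(t)² = 46.0000, Σln y = -6.1103, Σt·ln y = -26.0467.
Normal system: [[46.0000, 12.0000]; [12.0000, 4]]·[k, ln C]ᵀ = [-26.0467, -6.1103]ᵀ.
Solving (det = 40.0000): k = -0.77159, ln C = 0.78719.

k = -0.772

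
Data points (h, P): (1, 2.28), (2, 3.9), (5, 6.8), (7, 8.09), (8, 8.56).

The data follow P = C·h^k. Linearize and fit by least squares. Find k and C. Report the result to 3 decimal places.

k = 0.632, C = 2.381

Taking logs, ln P = k·ln h + ln C, so regress ln P on ln h.
Σln h = 6.3279, Σ(ln h)² = 11.1814, Σln P = 8.3398, Σln h·ln P = 12.5615.
Normal system: [[11.1814, 6.3279]; [6.3279, 5]]·[k, ln C]ᵀ = [12.5615, 8.3398]ᵀ.
Slope k = (n·Σln h·ln P − Σln h·Σln P)/(n·Σ(ln h)² − (Σln h)²) = (5·12.5615 − 6.3279·8.3398)/15.8642 = 0.63247; ln C = (Σln P − k·Σln h)/n = 0.86751, so C = exp(0.86751) = 2.38099.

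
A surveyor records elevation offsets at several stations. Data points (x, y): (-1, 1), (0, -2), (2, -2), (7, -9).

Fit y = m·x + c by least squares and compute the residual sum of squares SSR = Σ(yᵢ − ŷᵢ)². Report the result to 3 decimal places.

SSR = 3.053

The normal system AᵀA·[m, c]ᵀ = Aᵀy is [[54, 8]; [8, 4]]·[m, c]ᵀ = [-68, -12]ᵀ.
Eliminating c: 4·(row 1) − 8·(row 2) gives 152·m = 4·(-68) − 8·(-12) = -176, so m = -22/19.
Then c = ((-12) − 8·(-22/19))/4 = -13/19.
Residuals: 10/19, -25/19, 1, -4/19; SSR = 58/19.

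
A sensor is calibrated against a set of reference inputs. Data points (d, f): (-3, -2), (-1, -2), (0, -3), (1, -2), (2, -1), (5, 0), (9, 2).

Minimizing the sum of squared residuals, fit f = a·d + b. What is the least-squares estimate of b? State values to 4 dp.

The normal system XᵀX·[a, b]ᵀ = Xᵀf is [[121, 13]; [13, 7]]·[a, b]ᵀ = [22, -8]ᵀ.
Δ = 121·7 − 13² = 678.
a = (22·7 − 13·(-8))/678 = 43/113; b = (121·(-8) − 13·22)/678 = -209/113.

b = -1.8496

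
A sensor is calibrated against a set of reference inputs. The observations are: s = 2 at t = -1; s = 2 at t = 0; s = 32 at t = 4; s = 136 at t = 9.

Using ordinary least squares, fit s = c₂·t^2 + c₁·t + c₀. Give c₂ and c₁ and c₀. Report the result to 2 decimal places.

From the data, Σt^2·t^2 = 6818, Σt^2·t = 792, Σt^2 = 98, Σt·t = 98, Σt = 12, Σ1 = 4.
For Aᵀs: Σt^2·s = 11530, Σt·s = 1350, Σs = 172.
Normal equations: [[6818, 792, 98]; [792, 98, 12]; [98, 12, 4]]·[c₂, c₁, c₀]ᵀ = [11530, 1350, 172]ᵀ.
Inverting the 3×3 Gram matrix, [c₂, c₁, c₀]ᵀ = [3826/2585, 4041/2585, 1059/517]ᵀ.

c₂ = 1.48, c₁ = 1.56, c₀ = 2.05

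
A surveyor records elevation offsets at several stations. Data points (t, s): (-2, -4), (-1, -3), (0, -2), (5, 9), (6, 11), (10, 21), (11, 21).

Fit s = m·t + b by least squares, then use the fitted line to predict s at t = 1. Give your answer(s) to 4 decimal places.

ŝ = 1.1027

Compute the Gram sums: Σt·t = 287, Σt = 29, Σ1 = 7.
And Σt·s = 563, Σs = 53.
Δ = 287·7 − 29² = 1168.
m = (563·7 − 29·53)/1168 = 601/292; b = (287·53 − 29·563)/1168 = -279/292.
At t = 1: ŝ = (601/292)·(1) + (-279/292)·(1) = 161/146.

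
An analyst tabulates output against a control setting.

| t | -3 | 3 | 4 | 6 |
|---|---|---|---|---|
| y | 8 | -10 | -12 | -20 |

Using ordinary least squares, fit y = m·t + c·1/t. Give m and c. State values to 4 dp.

m = -3.4113, c = 4.1986

Normal-equation sums: Σt·t = 70, Σt·1/t = 4, Σ1/t·1/t = 5/16.
For Xᵀy: Σt·y = -222, Σ1/t·y = -37/3.
Normal equations: [[70, 4]; [4, 5/16]]·[m, c]ᵀ = [-222, -37/3]ᵀ.
Determinant 70·(5/16) − 4² = 47/8.
m = ((-222)·(5/16) − 4·(-37/3))/(47/8) = -481/141; c = (70·(-37/3) − 4·(-222))/(47/8) = 592/141.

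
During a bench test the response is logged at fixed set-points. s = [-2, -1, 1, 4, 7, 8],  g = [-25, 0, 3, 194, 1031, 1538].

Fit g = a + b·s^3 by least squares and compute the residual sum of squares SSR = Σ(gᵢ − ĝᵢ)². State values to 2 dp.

SSR = 9.73

Entries of MᵀM: Σ1 = 6, Σs^3 = 911, Σs^3·s^3 = 383955.
For Mᵀg: Σg = 2741, Σs^3·g = 1153708.
So MᵀM·[a, b]ᵀ = Mᵀg: [[6, 911]; [911, 383955]]·[a, b]ᵀ = [2741, 1153708]ᵀ.
Determinant 6·383955 − 911² = 1473809.
a = (2741·383955 − 911·1153708)/1473809 = 48023/50821; b = (6·1153708 − 911·2741)/1473809 = 152593/50821.
Residuals: -97804/50821, 104570/50821, -48153/50821, 45299/50821, 9029/50821, -12941/50821; SSR = 494288/50821.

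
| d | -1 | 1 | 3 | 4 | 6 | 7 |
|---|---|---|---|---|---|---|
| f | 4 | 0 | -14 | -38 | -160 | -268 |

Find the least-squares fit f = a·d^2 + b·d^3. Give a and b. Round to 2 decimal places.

With design matrix X, XᵀX = [[4036, 25850]; [25850, 169132]] and Xᵀf = [-19622, -129298]ᵀ.
Determinant 4036·169132 − 25850² = 14394252.
a = ((-19622)·169132 − 25850·(-129298))/14394252 = 1970433/1199521; b = (4036·(-129298) − 25850·(-19622))/14394252 = -1218169/1199521.

a = 1.64, b = -1.02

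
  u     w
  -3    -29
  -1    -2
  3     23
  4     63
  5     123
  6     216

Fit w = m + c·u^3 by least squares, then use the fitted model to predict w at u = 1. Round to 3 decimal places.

The normal equations are: 6·m + 404·c = 394;  404·m + 67836·c = 67469.
(Σ1 = 6, Σu^3 = 404, Σu^3·u^3 = 67836, Σw = 394, Σu^3·w = 67469.)
Eliminating c: 67836·(row 1) − 404·(row 2) gives 243800·m = 67836·394 − 404·67469 = -530092, so m = -132523/60950.
Then c = (67469 − 404·(-132523/60950))/67836 = 122819/121900.
At u = 1: ŵ = (-132523/60950)·(1) + (122819/121900)·(1) = -142227/121900.

ŵ = -1.167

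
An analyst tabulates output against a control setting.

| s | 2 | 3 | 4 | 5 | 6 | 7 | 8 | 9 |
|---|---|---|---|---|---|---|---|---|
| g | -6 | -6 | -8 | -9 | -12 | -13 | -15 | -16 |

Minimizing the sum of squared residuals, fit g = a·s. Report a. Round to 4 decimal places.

a = -1.8803

Setting ∂/∂a … = 0 gives: 284·a = -534.
a = (-534)/284 = -1.88028.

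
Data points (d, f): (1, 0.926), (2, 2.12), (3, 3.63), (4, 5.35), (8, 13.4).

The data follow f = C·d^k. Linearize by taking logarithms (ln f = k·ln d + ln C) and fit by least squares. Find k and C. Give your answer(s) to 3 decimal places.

With ln fᵢ as the transformed response and ln dᵢ as the regressor:
Over the data: Σln d = 5.2575, Σ(ln d)² = 7.9333, Σln f = 6.2361, Σln d·ln f = 9.6588.
Normal system: [[7.9333, 5.2575]; [5.2575, 5]]·[k, ln C]ᵀ = [9.6588, 6.2361]ᵀ.
Δ = 7.9333·5 − (5.2575)² = 12.0252; k = (9.6588·5 − 5.2575·6.2361)/12.0252 = 1.28961, ln C = (7.9333·6.2361 − 5.2575·9.6588)/12.0252 = -0.10880, so C = exp(-0.10880) = 0.89691.

k = 1.290, C = 0.897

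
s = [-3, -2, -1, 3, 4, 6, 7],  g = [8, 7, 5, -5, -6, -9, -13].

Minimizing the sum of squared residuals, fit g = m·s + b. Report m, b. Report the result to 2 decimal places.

Sums needed: Σs·s = 124, Σs = 14, Σ1 = 7.
Moment sums: Σs·g = -227, Σg = -13.
So AᵀA·[m, b]ᵀ = Aᵀg: [[124, 14]; [14, 7]]·[m, b]ᵀ = [-227, -13]ᵀ.
det = 124·7 − 14² = 672.
m = ((-227)·7 − 14·(-13))/672 = -67/32; b = (124·(-13) − 14·(-227))/672 = 261/112.

m = -2.09, b = 2.33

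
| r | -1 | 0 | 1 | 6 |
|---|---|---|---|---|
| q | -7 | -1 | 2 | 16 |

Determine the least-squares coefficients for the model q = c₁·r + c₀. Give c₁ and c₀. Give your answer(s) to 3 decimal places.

c₁ = 3.103, c₀ = -2.155

From the data, Σr·r = 38, Σr = 6, Σ1 = 4.
For Xᵀq: Σr·q = 105, Σq = 10.
det = 38·4 − 6² = 116.
c₁ = (105·4 − 6·10)/116 = 90/29; c₀ = (38·10 − 6·105)/116 = -125/58.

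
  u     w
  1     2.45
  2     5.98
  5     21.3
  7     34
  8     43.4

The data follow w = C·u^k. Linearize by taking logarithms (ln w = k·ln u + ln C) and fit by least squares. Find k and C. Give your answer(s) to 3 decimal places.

Taking logs, ln w = k·ln u + ln C, so regress ln w on ln u.
Over the data: Σln u = 6.3279, Σ(ln u)² = 11.1814, Σln w = 13.0400, Σln u·ln w = 20.8649.
Normal system: [[11.1814, 6.3279]; [6.3279, 5]]·[k, ln C]ᵀ = [20.8649, 13.0400]ᵀ.
Δ = 11.1814·5 − (6.3279)² = 15.8642; k = (20.8649·5 − 6.3279·13.0400)/15.8642 = 1.37466, ln C = (11.1814·13.0400 − 6.3279·20.8649)/15.8642 = 0.86825, so C = exp(0.86825) = 2.38275.

k = 1.375, C = 2.383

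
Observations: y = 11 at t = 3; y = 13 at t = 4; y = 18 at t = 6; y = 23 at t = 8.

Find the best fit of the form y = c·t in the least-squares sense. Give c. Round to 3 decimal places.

Setting ∂/∂c … = 0 gives: 125·c = 377.
(Σt·t = 125, Σt·y = 377.)
c = 377/125 = 3.016.

c = 3.016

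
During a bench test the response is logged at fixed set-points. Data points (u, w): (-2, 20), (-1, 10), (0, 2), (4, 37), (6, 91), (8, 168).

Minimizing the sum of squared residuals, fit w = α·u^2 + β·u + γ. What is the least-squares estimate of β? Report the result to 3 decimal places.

β = -3.209

With design matrix M, MᵀM = [[5665, 783, 121]; [783, 121, 15]; [121, 15, 6]] and Mᵀw = [14710, 1988, 328]ᵀ.
Row-reducing yields α = 344209/115180, β = -369607/115180, γ = 69744/28795.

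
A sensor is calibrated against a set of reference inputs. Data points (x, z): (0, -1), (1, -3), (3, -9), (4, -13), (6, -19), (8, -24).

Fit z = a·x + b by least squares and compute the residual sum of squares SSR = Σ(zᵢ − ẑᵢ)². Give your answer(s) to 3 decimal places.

The normal equations are: 126·a + 22·b = -388;  22·a + 6·b = -69.
det = 126·6 − 22² = 272.
a = ((-388)·6 − 22·(-69))/272 = -405/136; b = (126·(-69) − 22·(-388))/272 = -79/136.
Residuals: -57/136, 19/34, 35/68, -69/136, -75/136, 55/136; SSR = 201/136.

SSR = 1.478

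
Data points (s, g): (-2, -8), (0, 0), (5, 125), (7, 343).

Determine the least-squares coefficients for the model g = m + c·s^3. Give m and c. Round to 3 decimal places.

m = 0.000, c = 1.000

From the data, Σ1 = 4, Σs^3 = 460, Σs^3·s^3 = 133338.
And Σg = 460, Σs^3·g = 133338.
Eliminating c: 133338·(row 1) − 460·(row 2) gives 321752·m = 133338·460 − 460·133338 = 0, so m = 0.
Then c = (133338 − 460·0)/133338 = 1.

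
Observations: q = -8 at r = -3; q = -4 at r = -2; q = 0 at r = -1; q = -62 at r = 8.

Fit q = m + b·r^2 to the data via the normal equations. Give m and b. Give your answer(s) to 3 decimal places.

Setting ∂/∂m … = 0 gives: 4·m + 78·b = -74;  78·m + 4194·b = -4056.
(Σ1 = 4, Σr^2 = 78, Σr^2·r^2 = 4194, Σq = -74, Σr^2·q = -4056.)
Δ = 4·4194 − 78² = 10692.
m = ((-74)·4194 − 78·(-4056))/10692 = 167/297; b = (4·(-4056) − 78·(-74))/10692 = -871/891.

m = 0.562, b = -0.978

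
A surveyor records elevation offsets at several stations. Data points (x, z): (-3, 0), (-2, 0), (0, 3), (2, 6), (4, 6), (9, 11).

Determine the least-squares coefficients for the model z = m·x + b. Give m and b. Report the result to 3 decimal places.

m = 0.942, b = 2.764

Setting ∂/∂m … = 0 gives: 114·m + 10·b = 135;  10·m + 6·b = 26.
(Σx·x = 114, Σx = 10, Σ1 = 6, Σx·z = 135, Σz = 26.)
Eliminating b: 6·(row 1) − 10·(row 2) gives 584·m = 6·135 − 10·26 = 550, so m = 275/292.
Then b = (26 − 10·(275/292))/6 = 807/292.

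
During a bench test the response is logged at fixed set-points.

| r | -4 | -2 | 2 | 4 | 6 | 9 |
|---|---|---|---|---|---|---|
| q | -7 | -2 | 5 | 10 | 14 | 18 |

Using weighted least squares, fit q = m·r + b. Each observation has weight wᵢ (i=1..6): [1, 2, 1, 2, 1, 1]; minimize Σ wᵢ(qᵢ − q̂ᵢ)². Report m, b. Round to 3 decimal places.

From the data, Σwᵢ·r·r = 177, Σwᵢ·r = 17, Σwᵢ·1 = 8.
For MᵀWq: Σwᵢ·r·q = 372, Σwᵢ·q = 46.
So MᵀWM·[m, b]ᵀ = MᵀWq: [[177, 17]; [17, 8]]·[m, b]ᵀ = [372, 46]ᵀ.
Determinant 177·8 − 17² = 1127.
m = (372·8 − 17·46)/1127 = 2194/1127; b = (177·46 − 17·372)/1127 = 1818/1127.

m = 1.947, b = 1.613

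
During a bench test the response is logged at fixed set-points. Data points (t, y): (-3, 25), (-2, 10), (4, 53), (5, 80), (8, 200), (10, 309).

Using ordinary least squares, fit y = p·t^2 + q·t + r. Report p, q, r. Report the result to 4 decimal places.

p = 2.9814, q = 1.0254, r = 0.7508

From the data, Σt^2·t^2 = 15074, Σt^2·t = 1666, Σt^2 = 218, Σt·t = 218, Σt = 22, Σ1 = 6.
Right-hand side: Σt^2·y = 46813, Σt·y = 5207, Σy = 677.
Normal equations: [[15074, 1666, 218]; [1666, 218, 22]; [218, 22, 6]]·[p, q, r]ᵀ = [46813, 5207, 677]ᵀ.
Solving the 3×3 system (Gaussian elimination) gives p = 1759/590, q = 121/118, r = 443/590.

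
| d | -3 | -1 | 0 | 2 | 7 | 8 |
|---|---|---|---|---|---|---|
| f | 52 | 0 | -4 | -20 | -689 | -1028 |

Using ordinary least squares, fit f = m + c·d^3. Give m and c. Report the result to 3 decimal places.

m = -2.951, c = -2.002

Compute the Gram sums: Σ1 = 6, Σd^3 = 835, Σd^3·d^3 = 380587.
Right-hand side: Σf = -1689, Σd^3·f = -764227.
det = 6·380587 − 835² = 1586297.
m = ((-1689)·380587 − 835·(-764227))/1586297 = -4681898/1586297; c = (6·(-764227) − 835·(-1689))/1586297 = -3175047/1586297.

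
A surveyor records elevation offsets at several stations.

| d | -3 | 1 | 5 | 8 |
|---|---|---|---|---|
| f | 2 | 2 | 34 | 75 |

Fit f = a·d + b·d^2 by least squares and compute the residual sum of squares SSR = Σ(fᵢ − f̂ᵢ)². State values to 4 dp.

Compute the Gram sums: Σd·d = 99, Σd·d^2 = 611, Σd^2·d^2 = 4803.
And Σd·f = 766, Σd^2·f = 5670.
Normal equations: [[99, 611]; [611, 4803]]·[a, b]ᵀ = [766, 5670]ᵀ.
Determinant 99·4803 − 611² = 102176.
a = (766·4803 − 611·5670)/102176 = 26841/12772; b = (99·5670 − 611·766)/102176 = 11663/12772.
Residuals: 275/3193, -3240/3193, 2117/3193, -815/3193; SSR = 4923/3193.

SSR = 1.5418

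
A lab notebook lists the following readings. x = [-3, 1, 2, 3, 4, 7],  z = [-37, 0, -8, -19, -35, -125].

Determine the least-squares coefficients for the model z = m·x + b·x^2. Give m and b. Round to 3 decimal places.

m = 3.047, b = -2.993

Normal-equation sums: Σx·x = 88, Σx·x^2 = 416, Σx^2·x^2 = 2836.
For Mᵀz: Σx·z = -977, Σx^2·z = -7221.
Eliminating b: 2836·(row 1) − 416·(row 2) gives 76512·m = 2836·(-977) − 416·(-7221) = 233164, so m = 58291/19128.
Then b = ((-7221) − 416·(58291/19128))/2836 = -28627/9564.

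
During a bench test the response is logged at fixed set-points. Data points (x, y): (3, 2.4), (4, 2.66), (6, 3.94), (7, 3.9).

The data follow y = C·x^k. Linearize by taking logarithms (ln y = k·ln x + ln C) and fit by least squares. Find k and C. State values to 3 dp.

k = 0.649, C = 1.147

Taking logs, ln y = k·ln x + ln C, so regress ln y on ln x.
Σln x = 6.2226, Σ(ln x)² = 10.1257, Σln y = 4.5860, Σln x·ln y = 7.4232.
Equations: 10.1257·k + 6.2226·ln C = 7.4232;  6.2226·k + 4·ln C = 4.5860.
Solving (det = 1.7825): k = 0.64877, ln C = 0.13723, so C = exp(0.13723) = 1.14709.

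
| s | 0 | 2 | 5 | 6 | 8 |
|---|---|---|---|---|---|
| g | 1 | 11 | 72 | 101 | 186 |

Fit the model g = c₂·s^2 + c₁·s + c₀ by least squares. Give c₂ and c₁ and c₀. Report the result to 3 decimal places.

c₂ = 3.044, c₁ = -1.321, c₀ = 1.209

Normal-equation sums: Σs^2·s^2 = 6033, Σs^2·s = 861, Σs^2 = 129, Σs·s = 129, Σs = 21, Σ1 = 5.
Right-hand side: Σs^2·g = 17384, Σs·g = 2476, Σg = 371.
So MᵀM·[c₂, c₁, c₀]ᵀ = Mᵀg: [[6033, 861, 129]; [861, 129, 21]; [129, 21, 5]]·[c₂, c₁, c₀]ᵀ = [17384, 2476, 371]ᵀ.
Inverting the 3×3 Gram matrix, [c₂, c₁, c₀]ᵀ = [895/294, -37/28, 237/196]ᵀ.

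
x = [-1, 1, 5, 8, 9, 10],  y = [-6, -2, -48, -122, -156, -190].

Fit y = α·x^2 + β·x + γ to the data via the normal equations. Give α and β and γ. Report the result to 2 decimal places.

Forming AᵀA = [[21284, 2366, 272]; [2366, 272, 32]; [272, 32, 6]] and Aᵀy = [-40652, -4516, -524]ᵀ gives AᵀA·[α, β, γ]ᵀ = Aᵀy.
Row-reducing yields α = -102502/52077, β = 41266/52077, γ = -40462/17359.

α = -1.97, β = 0.79, γ = -2.33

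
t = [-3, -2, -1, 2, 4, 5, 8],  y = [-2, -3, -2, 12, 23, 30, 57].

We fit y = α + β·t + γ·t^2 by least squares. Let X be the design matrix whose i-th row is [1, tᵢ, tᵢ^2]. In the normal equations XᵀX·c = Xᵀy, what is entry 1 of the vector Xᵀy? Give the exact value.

115

Entry 1 ↔ basis 1, so (Xᵀy)_{1} = Σᵢ yᵢ = (1)·(-2) + (1)·(-3) + (1)·(-2) + (1)·(12) + (1)·(23) + (1)·(30) + (1)·(57) = 115.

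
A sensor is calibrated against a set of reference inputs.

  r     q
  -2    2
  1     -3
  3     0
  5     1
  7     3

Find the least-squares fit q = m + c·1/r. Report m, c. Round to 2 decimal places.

m = 1.44, c = -3.56

With design matrix M, MᵀM = [[5, 247/210]; [247/210, 62689/44100]] and Mᵀq = [3, -118/35]ᵀ.
det = 5·(62689/44100) − (247/210)² = 63109/11025.
m = (3·(62689/44100) − (247/210)·(-118/35))/(63109/11025) = 362943/252436; c = (5·(-118/35) − (247/210)·3)/(63109/11025) = -449505/126218.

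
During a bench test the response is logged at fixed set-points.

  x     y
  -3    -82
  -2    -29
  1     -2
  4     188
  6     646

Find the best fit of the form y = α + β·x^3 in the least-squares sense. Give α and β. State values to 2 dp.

α = -3.66, β = 3.01

With design matrix A, AᵀA = [[5, 246]; [246, 51546]] and Aᵀy = [721, 154012]ᵀ.
Δ = 5·51546 − 246² = 197214.
α = (721·51546 − 246·154012)/197214 = -120381/32869; β = (5·154012 − 246·721)/197214 = 296347/98607.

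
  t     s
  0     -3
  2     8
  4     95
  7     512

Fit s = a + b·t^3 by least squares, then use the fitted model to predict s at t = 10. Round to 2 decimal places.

Normal-equation sums: Σ1 = 4, Σt^3 = 415, Σt^3·t^3 = 121809.
Moment sums: Σs = 612, Σt^3·s = 181760.
Normal equations: [[4, 415]; [415, 121809]]·[a, b]ᵀ = [612, 181760]ᵀ.
Determinant 4·121809 − 415² = 315011.
a = (612·121809 − 415·181760)/315011 = -883292/315011; b = (4·181760 − 415·612)/315011 = 473060/315011.
At t = 10: ŝ = (-883292/315011)·(1) + (473060/315011)·(1000) = 472176708/315011.

ŝ = 1498.92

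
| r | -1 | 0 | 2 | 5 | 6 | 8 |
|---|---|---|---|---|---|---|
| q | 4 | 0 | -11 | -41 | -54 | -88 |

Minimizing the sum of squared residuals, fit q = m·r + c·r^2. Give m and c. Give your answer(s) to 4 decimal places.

With design matrix A, AᵀA = [[130, 860]; [860, 6034]] and Aᵀq = [-1259, -8641]ᵀ.
Determinant 130·6034 − 860² = 44820.
m = ((-1259)·6034 − 860·(-8641))/44820 = -9197/2490; c = (130·(-8641) − 860·(-1259))/44820 = -451/498.

m = -3.6936, c = -0.9056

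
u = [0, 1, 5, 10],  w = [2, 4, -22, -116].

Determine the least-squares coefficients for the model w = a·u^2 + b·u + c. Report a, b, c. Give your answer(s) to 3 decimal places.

Normal-equation sums: Σu^2·u^2 = 10626, Σu^2·u = 1126, Σu^2 = 126, Σu·u = 126, Σu = 16, Σ1 = 4.
Moment sums: Σu^2·w = -12146, Σu·w = -1266, Σw = -132.
Inverting the 3×3 Gram matrix, [a, b, c]ᵀ = [-3622/2585, 5567/2585, 1304/517]ᵀ.

a = -1.401, b = 2.154, c = 2.522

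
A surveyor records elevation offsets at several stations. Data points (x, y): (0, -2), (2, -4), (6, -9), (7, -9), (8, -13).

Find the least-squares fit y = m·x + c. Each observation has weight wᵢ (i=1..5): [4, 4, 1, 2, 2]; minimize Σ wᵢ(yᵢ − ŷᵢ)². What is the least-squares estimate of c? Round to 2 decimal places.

c = -1.74

Normal-equation sums: Σwᵢ·x·x = 278, Σwᵢ·x = 44, Σwᵢ·1 = 13.
Right-hand side: Σwᵢ·x·y = -420, Σwᵢ·y = -77.
MᵀWM·[m, c]ᵀ = MᵀWy becomes [[278, 44]; [44, 13]]·[m, c]ᵀ = [-420, -77]ᵀ.
Determinant 278·13 − 44² = 1678.
m = ((-420)·13 − 44·(-77))/1678 = -1036/839; c = (278·(-77) − 44·(-420))/1678 = -1463/839.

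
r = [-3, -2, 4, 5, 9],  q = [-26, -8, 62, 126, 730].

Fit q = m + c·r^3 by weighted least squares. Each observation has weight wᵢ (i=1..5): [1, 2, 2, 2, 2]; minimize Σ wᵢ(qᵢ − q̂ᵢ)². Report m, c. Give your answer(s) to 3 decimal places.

With design matrix X, XᵀWX = [[9, 1793]; [1793, 1103181]] and XᵀWq = [1794, 1104606]ᵀ.
det = 9·1103181 − 1793² = 6713780.
m = (1794·1103181 − 1793·1104606)/6713780 = -362961/1678445; c = (9·1104606 − 1793·1794)/6713780 = 1681203/1678445.

m = -0.216, c = 1.002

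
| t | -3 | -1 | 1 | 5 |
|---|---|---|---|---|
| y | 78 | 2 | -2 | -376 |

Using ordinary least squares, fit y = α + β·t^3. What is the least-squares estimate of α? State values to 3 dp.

α = -1.098

Sums needed: Σ1 = 4, Σt^3 = 98, Σt^3·t^3 = 16356.
Right-hand side: Σy = -298, Σt^3·y = -49110.
Eliminating β: 16356·(row 1) − 98·(row 2) gives 55820·α = 16356·(-298) − 98·(-49110) = -61308, so α = -15327/13955.
Then β = ((-49110) − 98·(-15327/13955))/16356 = -41809/13955.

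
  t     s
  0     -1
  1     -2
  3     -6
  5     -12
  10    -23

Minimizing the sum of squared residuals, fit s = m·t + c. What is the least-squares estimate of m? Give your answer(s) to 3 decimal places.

Setting ∂/∂m … = 0 gives: 135·m + 19·c = -310;  19·m + 5·c = -44.
det = 135·5 − 19² = 314.
m = ((-310)·5 − 19·(-44))/314 = -357/157; c = (135·(-44) − 19·(-310))/314 = -25/157.

m = -2.274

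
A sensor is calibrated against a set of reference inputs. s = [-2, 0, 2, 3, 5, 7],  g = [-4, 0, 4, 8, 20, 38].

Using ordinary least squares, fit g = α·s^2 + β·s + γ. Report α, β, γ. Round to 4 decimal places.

The normal equations are: 3139·α + 495·β + 91·γ = 2434;  495·α + 91·β + 15·γ = 406;  91·α + 15·β + 6·γ = 66.
(Σs^2·s^2 = 3139, Σs^2·s = 495, Σs^2 = 91, Σs·s = 91, Σs = 15, Σ1 = 6, Σs^2·g = 2434, Σs·g = 406, Σg = 66.)
Inverting the 3×3 Gram matrix, [α, β, γ]ᵀ = [171/316, 60827/33812, -14410/8453]ᵀ.

α = 0.5411, β = 1.7990, γ = -1.7047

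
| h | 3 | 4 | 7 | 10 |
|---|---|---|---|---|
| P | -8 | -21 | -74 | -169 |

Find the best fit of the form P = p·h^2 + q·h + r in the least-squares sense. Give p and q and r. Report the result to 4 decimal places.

p = -2.1212, q = 4.7758, r = -4.3818

From the data, Σh^2·h^2 = 12738, Σh^2·h = 1434, Σh^2 = 174, Σh·h = 174, Σh = 24, Σ1 = 4.
Right-hand side: Σh^2·P = -20934, Σh·P = -2316, ΣP = -272.
So XᵀX·[p, q, r]ᵀ = XᵀP: [[12738, 1434, 174]; [1434, 174, 24]; [174, 24, 4]]·[p, q, r]ᵀ = [-20934, -2316, -272]ᵀ.
Inverting the 3×3 Gram matrix, [p, q, r]ᵀ = [-70/33, 788/165, -241/55]ᵀ.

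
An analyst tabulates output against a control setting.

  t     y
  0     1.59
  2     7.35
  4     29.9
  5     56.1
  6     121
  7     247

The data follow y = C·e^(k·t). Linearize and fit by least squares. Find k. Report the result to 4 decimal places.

With ln yᵢ as the transformed response and tᵢ as the regressor:
XᵀX = [[130.0000, 24.0000]; [24.0000, 6]], rhs = [105.0570, 20.1886]ᵀ  (here Σt = 24.0000, Σ(t)² = 130.0000, Σln y = 20.1886, Σt·ln y = 105.0570).
Solving (det = 204.0000): k = 0.71478, ln C = 0.50564.

k = 0.7148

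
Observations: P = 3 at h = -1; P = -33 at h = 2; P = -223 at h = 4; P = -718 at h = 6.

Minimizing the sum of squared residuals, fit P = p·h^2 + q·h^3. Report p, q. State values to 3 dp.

p = -1.955, q = -2.998

The normal equations are: 1569·p + 8831·q = -29545;  8831·p + 50817·q = -169627.
det = 1569·50817 − 8831² = 1745312.
p = ((-29545)·50817 − 8831·(-169627))/1745312 = -853057/436328; q = (1569·(-169627) − 8831·(-29545))/1745312 = -1308217/436328.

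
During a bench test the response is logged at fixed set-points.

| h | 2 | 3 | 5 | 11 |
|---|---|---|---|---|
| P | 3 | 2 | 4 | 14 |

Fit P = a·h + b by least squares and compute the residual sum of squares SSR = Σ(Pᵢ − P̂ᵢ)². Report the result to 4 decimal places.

Entries of XᵀX: Σh·h = 159, Σh = 21, Σ1 = 4.
Right-hand side: Σh·P = 186, ΣP = 23.
Normal equations: [[159, 21]; [21, 4]]·[a, b]ᵀ = [186, 23]ᵀ.
det = 159·4 − 21² = 195.
a = (186·4 − 21·23)/195 = 87/65; b = (159·23 − 21·186)/195 = -83/65.
Residuals: 8/5, -48/65, -92/65, 36/65; SSR = 352/65.

SSR = 5.4154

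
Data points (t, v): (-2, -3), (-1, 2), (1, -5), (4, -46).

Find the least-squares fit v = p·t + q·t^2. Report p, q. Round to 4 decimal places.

p = -2.9855, q = -2.1307

Forming MᵀM = [[22, 56]; [56, 274]] and Mᵀv = [-185, -751]ᵀ gives MᵀM·[p, q]ᵀ = Mᵀv.
Eliminating q: 274·(row 1) − 56·(row 2) gives 2892·p = 274·(-185) − 56·(-751) = -8634, so p = -1439/482.
Then q = ((-751) − 56·(-1439/482))/274 = -1027/482.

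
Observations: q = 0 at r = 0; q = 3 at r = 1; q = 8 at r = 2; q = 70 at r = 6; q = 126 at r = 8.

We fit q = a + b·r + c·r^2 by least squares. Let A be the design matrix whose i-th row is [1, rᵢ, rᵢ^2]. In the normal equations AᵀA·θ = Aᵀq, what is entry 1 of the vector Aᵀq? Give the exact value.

207

Entry 1 ↔ basis 1, so (Aᵀq)_{1} = Σᵢ qᵢ = (1)·(0) + (1)·(3) + (1)·(8) + (1)·(70) + (1)·(126) = 207.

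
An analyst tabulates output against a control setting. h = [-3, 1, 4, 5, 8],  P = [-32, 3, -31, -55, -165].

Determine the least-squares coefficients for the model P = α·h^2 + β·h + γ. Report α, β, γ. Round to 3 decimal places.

Sums needed: Σh^2·h^2 = 5059, Σh^2·h = 675, Σh^2 = 115, Σh·h = 115, Σh = 15, Σ1 = 5.
Moment sums: Σh^2·P = -12716, Σh·P = -1620, ΣP = -280.
So MᵀM·[α, β, γ]ᵀ = MᵀP: [[5059, 675, 115]; [675, 115, 15]; [115, 15, 5]]·[α, β, γ]ᵀ = [-12716, -1620, -280]ᵀ.
Inverting the 3×3 Gram matrix, [α, β, γ]ᵀ = [-2274/751, 2352/751, 3190/751]ᵀ.

α = -3.028, β = 3.132, γ = 4.248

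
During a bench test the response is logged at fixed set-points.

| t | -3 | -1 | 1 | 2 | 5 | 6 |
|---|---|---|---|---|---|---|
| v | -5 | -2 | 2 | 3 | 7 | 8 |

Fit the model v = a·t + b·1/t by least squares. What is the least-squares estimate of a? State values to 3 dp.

Normal-equation sums: Σt·t = 76, Σt·1/t = 6, Σ1/t·1/t = 1093/450.
And Σt·v = 108, Σ1/t·v = 99/10.
So MᵀM·[a, b]ᵀ = Mᵀv: [[76, 6]; [6, 1093/450]]·[a, b]ᵀ = [108, 99/10]ᵀ.
Δ = 76·(1093/450) − 6² = 33434/225.
a = (108·(1093/450) − 6·(99/10))/(33434/225) = 45657/33434; b = (76·(99/10) − 6·108)/(33434/225) = 11745/16717.

a = 1.366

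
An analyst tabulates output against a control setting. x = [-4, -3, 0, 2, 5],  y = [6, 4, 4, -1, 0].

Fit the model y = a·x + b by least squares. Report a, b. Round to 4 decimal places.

a = -0.7037, b = 2.6000

AᵀA·[a, b]ᵀ = Aᵀy reads: 54·a + 0·b = -38;  0·a + 5·b = 13.
(Σx·x = 54, Σx = 0, Σ1 = 5, Σx·y = -38, Σy = 13.)
det = 54·5 − 0² = 270.
a = ((-38)·5 − 0·13)/270 = -19/27; b = (54·13 − 0·(-38))/270 = 13/5.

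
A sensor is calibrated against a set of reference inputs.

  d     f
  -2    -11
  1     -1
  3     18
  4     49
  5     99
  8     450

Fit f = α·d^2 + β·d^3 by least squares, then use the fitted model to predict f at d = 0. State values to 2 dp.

f̂ = 0.00

Normal-equation sums: Σd^2·d^2 = 5075, Σd^2·d^3 = 37129, Σd^3·d^3 = 282659.
And Σd^2·f = 32176, Σd^3·f = 246484.
Normal equations: [[5075, 37129]; [37129, 282659]]·[α, β]ᵀ = [32176, 246484]ᵀ.
det = 5075·282659 − 37129² = 55931784.
α = (32176·282659 − 37129·246484)/55931784 = -14217113/13982946; β = (5075·246484 − 37129·32176)/55931784 = 14060899/13982946.
At d = 0: f̂ = (-14217113/13982946)·(0) + (14060899/13982946)·(0) = 0.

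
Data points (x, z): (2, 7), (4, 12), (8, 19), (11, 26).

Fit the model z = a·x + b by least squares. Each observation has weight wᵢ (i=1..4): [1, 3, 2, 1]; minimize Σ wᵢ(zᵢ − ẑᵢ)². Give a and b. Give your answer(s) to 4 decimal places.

a = 1.9930, b = 3.6127

MᵀWM·[a, b]ᵀ = MᵀWz reads: 301·a + 41·b = 748;  41·a + 7·b = 107.
(Σwᵢ·x·x = 301, Σwᵢ·x = 41, Σwᵢ·1 = 7, Σwᵢ·x·z = 748, Σwᵢ·z = 107.)
Determinant 301·7 − 41² = 426.
a = (748·7 − 41·107)/426 = 283/142; b = (301·107 − 41·748)/426 = 513/142.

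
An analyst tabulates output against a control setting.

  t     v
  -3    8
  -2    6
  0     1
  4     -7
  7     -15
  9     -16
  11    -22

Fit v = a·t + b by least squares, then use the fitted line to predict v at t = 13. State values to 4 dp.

v̂ = -26.0631

Compute the Gram sums: Σt·t = 280, Σt = 26, Σ1 = 7.
And Σt·v = -555, Σv = -45.
XᵀX·[a, b]ᵀ = Xᵀv becomes [[280, 26]; [26, 7]]·[a, b]ᵀ = [-555, -45]ᵀ.
Eliminating b: 7·(row 1) − 26·(row 2) gives 1284·a = 7·(-555) − 26·(-45) = -2715, so a = -905/428.
Then b = ((-45) − 26·(-905/428))/7 = 305/214.
At t = 13: v̂ = (-905/428)·(13) + (305/214)·(1) = -11155/428.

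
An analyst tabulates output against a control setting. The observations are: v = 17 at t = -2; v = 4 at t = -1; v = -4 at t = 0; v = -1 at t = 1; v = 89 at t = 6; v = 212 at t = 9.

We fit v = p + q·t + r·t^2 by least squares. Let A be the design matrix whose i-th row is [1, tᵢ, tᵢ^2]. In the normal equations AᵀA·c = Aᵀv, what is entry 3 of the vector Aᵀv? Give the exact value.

Entry 3 ↔ basis t^2, so (Aᵀv)_{3} = Σᵢ (t^2)·vᵢ = (4)·(17) + (1)·(4) + (0)·(-4) + (1)·(-1) + (36)·(89) + (81)·(212) = 20447.

20447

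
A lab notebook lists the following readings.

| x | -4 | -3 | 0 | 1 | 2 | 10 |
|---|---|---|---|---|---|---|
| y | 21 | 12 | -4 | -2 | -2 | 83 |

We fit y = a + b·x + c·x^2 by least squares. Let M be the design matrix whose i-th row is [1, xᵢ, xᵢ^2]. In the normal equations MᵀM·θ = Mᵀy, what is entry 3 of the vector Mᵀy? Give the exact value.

Entry 3 ↔ basis x^2, so (Mᵀy)_{3} = Σᵢ (x^2)·yᵢ = (16)·(21) + (9)·(12) + (0)·(-4) + (1)·(-2) + (4)·(-2) + (100)·(83) = 8734.

8734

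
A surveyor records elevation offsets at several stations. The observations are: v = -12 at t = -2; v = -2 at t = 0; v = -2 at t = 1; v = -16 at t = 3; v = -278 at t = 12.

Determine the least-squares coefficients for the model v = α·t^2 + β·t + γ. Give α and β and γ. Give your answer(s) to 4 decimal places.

α = -2.0239, β = 1.2487, γ = -1.5425

Normal-equation sums: Σt^2·t^2 = 20834, Σt^2·t = 1748, Σt^2 = 158, Σt·t = 158, Σt = 14, Σ1 = 5.
For Mᵀv: Σt^2·v = -40226, Σt·v = -3362, Σv = -310.
Row-reducing yields α = -149549/73893, β = 92273/73893, γ = -37994/24631.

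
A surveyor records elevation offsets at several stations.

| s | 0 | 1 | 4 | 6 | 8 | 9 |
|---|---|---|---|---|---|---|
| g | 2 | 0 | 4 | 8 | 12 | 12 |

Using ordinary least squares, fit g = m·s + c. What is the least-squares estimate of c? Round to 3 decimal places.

c = 0.050

Compute the Gram sums: Σs·s = 198, Σs = 28, Σ1 = 6.
Right-hand side: Σs·g = 268, Σg = 38.
Eliminating c: 6·(row 1) − 28·(row 2) gives 404·m = 6·268 − 28·38 = 544, so m = 136/101.
Then c = (38 − 28·(136/101))/6 = 5/101.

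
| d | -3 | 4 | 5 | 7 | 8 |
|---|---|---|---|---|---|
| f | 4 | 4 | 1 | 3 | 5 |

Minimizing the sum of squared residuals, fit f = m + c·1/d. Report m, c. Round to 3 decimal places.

m = 3.535, c = -1.759

Compute the Gram sums: Σ1 = 5, Σ1/d = 323/840, Σ1/d·1/d = 176149/705600.
Right-hand side: Σf = 17, Σ1/d·f = 773/840.
AᵀA·[m, c]ᵀ = Aᵀf becomes [[5, 323/840]; [323/840, 176149/705600]]·[m, c]ᵀ = [17, 773/840]ᵀ.
Δ = 5·(176149/705600) − (323/840)² = 24263/22050.
m = (17·(176149/705600) − (323/840)·(773/840))/(24263/22050) = 72233/20432; c = (5·(773/840) − (323/840)·17)/(24263/22050) = -85365/48526.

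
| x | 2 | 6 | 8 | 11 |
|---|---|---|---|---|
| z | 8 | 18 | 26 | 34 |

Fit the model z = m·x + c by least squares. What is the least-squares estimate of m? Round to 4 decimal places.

m = 2.9357

The normal system AᵀA·[m, c]ᵀ = Aᵀz is [[225, 27]; [27, 4]]·[m, c]ᵀ = [706, 86]ᵀ.
Δ = 225·4 − 27² = 171.
m = (706·4 − 27·86)/171 = 502/171; c = (225·86 − 27·706)/171 = 32/19.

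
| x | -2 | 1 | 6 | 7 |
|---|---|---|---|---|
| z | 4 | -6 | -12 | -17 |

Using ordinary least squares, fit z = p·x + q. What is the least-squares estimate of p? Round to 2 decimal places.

p = -2.07

Normal-equation sums: Σx·x = 90, Σx = 12, Σ1 = 4.
And Σx·z = -205, Σz = -31.
So MᵀM·[p, q]ᵀ = Mᵀz: [[90, 12]; [12, 4]]·[p, q]ᵀ = [-205, -31]ᵀ.
det = 90·4 − 12² = 216.
p = ((-205)·4 − 12·(-31))/216 = -56/27; q = (90·(-31) − 12·(-205))/216 = -55/36.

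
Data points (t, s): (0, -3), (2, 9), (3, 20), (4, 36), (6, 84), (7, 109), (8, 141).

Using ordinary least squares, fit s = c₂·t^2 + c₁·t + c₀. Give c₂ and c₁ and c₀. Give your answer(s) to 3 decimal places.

Sums needed: Σt^2·t^2 = 8146, Σt^2·t = 1170, Σt^2 = 178, Σt·t = 178, Σt = 30, Σ1 = 7.
Right-hand side: Σt^2·s = 18181, Σt·s = 2617, Σs = 396.
Normal equations: [[8146, 1170, 178]; [1170, 178, 30]; [178, 30, 7]]·[c₂, c₁, c₀]ᵀ = [18181, 2617, 396]ᵀ.
Solving the 3×3 system (Gaussian elimination) gives c₂ = 1651/822, c₁ = 283/137, c₀ = -1379/411.

c₂ = 2.009, c₁ = 2.066, c₀ = -3.355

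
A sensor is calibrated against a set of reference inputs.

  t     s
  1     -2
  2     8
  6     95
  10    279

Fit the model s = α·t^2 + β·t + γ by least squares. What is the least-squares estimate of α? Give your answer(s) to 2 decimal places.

α = 2.95

Sums needed: Σt^2·t^2 = 11313, Σt^2·t = 1225, Σt^2 = 141, Σt·t = 141, Σt = 19, Σ1 = 4.
For Xᵀs: Σt^2·s = 31350, Σt·s = 3374, Σs = 380.
XᵀX·[α, β, γ]ᵀ = Xᵀs becomes [[11313, 1225, 141]; [1225, 141, 19]; [141, 19, 4]]·[α, β, γ]ᵀ = [31350, 3374, 380]ᵀ.
Solving the 3×3 system (Gaussian elimination) gives α = 40029/13592, β = -17739/13592, γ = -17761/6796.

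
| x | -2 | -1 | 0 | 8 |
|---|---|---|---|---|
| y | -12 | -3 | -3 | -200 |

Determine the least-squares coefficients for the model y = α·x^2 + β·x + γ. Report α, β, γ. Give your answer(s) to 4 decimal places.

α = -2.9259, β = -1.2930, γ = -2.4122

Setting ∂/∂α … = 0 gives: 4113·α + 503·β + 69·γ = -12851;  503·α + 69·β + 5·γ = -1573;  69·α + 5·β + 4·γ = -218.
(Σx^2·x^2 = 4113, Σx^2·x = 503, Σx^2 = 69, Σx·x = 69, Σx = 5, Σ1 = 4, Σx^2·y = -12851, Σx·y = -1573, Σy = -218.)
Solving the 3×3 system (Gaussian elimination) gives α = -56891/19444, β = -25141/19444, γ = -23451/9722.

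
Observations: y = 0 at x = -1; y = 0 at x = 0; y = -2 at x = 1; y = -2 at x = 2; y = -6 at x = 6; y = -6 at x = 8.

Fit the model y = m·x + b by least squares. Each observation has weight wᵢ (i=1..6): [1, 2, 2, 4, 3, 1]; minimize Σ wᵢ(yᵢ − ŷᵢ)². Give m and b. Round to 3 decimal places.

Sums needed: Σwᵢ·x·x = 191, Σwᵢ·x = 35, Σwᵢ·1 = 13.
Moment sums: Σwᵢ·x·y = -176, Σwᵢ·y = -36.
Δ = 191·13 − 35² = 1258.
m = ((-176)·13 − 35·(-36))/1258 = -514/629; b = (191·(-36) − 35·(-176))/1258 = -358/629.

m = -0.817, b = -0.569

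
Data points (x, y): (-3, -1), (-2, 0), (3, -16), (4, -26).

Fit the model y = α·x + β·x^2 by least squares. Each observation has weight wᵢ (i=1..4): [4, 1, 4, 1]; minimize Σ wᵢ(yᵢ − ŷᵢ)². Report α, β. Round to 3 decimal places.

Normal-equation sums: Σwᵢ·x·x = 92, Σwᵢ·x·x^2 = 56, Σwᵢ·x^2·x^2 = 920.
For AᵀWy: Σwᵢ·x·y = -284, Σwᵢ·x^2·y = -1028.
So AᵀWA·[α, β]ᵀ = AᵀWy: [[92, 56]; [56, 920]]·[α, β]ᵀ = [-284, -1028]ᵀ.
Determinant 92·920 − 56² = 81504.
α = ((-284)·920 − 56·(-1028))/81504 = -2122/849; β = (92·(-1028) − 56·(-284))/81504 = -1639/1698.

α = -2.499, β = -0.965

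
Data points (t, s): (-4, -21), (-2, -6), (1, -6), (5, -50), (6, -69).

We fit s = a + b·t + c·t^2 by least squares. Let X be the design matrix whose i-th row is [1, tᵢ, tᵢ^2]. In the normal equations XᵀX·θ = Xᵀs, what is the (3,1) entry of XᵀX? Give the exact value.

Row 3 ↔ basis t^2, column 1 ↔ basis 1, so (XᵀX)_{3,1} = Σᵢ t^2 = (16)·(1) + (4)·(1) + (1)·(1) + (25)·(1) + (36)·(1) = 82.

82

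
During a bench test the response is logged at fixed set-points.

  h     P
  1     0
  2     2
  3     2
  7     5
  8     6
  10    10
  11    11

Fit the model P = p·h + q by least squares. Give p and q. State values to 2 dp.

p = 1.02, q = -0.98

MᵀM·[p, q]ᵀ = MᵀP reads: 348·p + 42·q = 314;  42·p + 7·q = 36.
Eliminating q: 7·(row 1) − 42·(row 2) gives 672·p = 7·314 − 42·36 = 686, so p = 49/48.
Then q = (36 − 42·(49/48))/7 = -55/56.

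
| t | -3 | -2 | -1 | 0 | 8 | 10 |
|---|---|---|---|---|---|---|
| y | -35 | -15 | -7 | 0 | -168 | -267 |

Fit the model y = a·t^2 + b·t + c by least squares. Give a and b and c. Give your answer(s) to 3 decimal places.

Sums needed: Σt^2·t^2 = 14194, Σt^2·t = 1476, Σt^2 = 178, Σt·t = 178, Σt = 12, Σ1 = 6.
Right-hand side: Σt^2·y = -37834, Σt·y = -3872, Σy = -492.
So XᵀX·[a, b, c]ᵀ = Xᵀy: [[14194, 1476, 178]; [1476, 178, 12]; [178, 12, 6]]·[a, b, c]ᵀ = [-37834, -3872, -492]ᵀ.
Row-reducing yields a = -36867/12670, b = 436/181, c = -6259/12670.

a = -2.910, b = 2.409, c = -0.494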